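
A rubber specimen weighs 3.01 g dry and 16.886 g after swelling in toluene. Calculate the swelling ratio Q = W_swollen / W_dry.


Q = W_swollen / W_dry
Q = 16.886 / 3.01
Q = 5.61

Q = 5.61


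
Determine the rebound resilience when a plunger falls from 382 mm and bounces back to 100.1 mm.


Resilience = h_rebound / h_drop * 100
= 100.1 / 382 * 100
= 26.2%

26.2%


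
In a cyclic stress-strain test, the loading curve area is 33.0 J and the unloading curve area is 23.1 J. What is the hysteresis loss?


Hysteresis loss = loading - unloading
= 33.0 - 23.1
= 9.9 J

9.9 J


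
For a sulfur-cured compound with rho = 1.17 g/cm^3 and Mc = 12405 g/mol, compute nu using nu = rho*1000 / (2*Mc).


nu = rho * 1000 / (2 * Mc)
nu = 1.17 * 1000 / (2 * 12405)
nu = 1170.0 / 24810
nu = 0.0472 mol/L

0.0472 mol/L


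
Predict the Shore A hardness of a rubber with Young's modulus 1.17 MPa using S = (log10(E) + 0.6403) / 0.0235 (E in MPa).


log10(E) = 0.0235*S - 0.6403  =>  S = (log10(E) + 0.6403) / 0.0235
log10(1.17) = 0.068186
S = (0.068186 + 0.6403) / 0.0235 = 0.708486 / 0.0235
S = 30.1

Shore A = 30.1


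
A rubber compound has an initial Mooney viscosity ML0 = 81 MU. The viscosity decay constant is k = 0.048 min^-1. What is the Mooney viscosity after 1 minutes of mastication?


ML = ML0 * exp(-k * t)
ML = 81 * exp(-0.048 * 1)
ML = 81 * 0.9531
ML = 77.2 MU

77.2 MU


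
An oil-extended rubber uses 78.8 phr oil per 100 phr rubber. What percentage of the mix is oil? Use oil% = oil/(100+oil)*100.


Oil % = oil / (100 + oil) * 100
= 78.8 / (100 + 78.8) * 100
= 78.8 / 178.8 * 100
= 44.07%

44.07%


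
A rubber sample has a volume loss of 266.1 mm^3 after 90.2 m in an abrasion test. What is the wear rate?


Rate = volume_loss / distance
= 266.1 / 90.2
= 2.95 mm^3/m

2.95 mm^3/m


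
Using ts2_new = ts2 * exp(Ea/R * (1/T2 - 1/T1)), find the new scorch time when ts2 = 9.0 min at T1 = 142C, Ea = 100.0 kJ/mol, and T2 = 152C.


Convert temperatures: T1 = 142 + 273.15 = 415.15 K, T2 = 152 + 273.15 = 425.15 K
ts2_new = 9.0 * exp(100000 / 8.314 * (1/425.15 - 1/415.15))
1/T2 - 1/T1 = -5.6657e-05
ts2_new = 4.55 min

4.55 min


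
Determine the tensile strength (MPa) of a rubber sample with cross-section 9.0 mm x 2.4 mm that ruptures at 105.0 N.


Area = width * thickness = 9.0 * 2.4 = 21.6 mm^2
TS = force / area = 105.0 / 21.6 = 4.86 MPa

4.86 MPa


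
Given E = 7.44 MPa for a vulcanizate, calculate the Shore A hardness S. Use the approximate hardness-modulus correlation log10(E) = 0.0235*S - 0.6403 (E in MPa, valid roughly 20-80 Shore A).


log10(E) = 0.0235*S - 0.6403  =>  S = (log10(E) + 0.6403) / 0.0235
log10(7.44) = 0.871573
S = (0.871573 + 0.6403) / 0.0235 = 1.511873 / 0.0235
S = 64.3

Shore A = 64.3


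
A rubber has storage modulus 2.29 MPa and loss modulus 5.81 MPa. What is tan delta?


tan delta = E'' / E'
= 5.81 / 2.29
= 2.5371

tan delta = 2.5371


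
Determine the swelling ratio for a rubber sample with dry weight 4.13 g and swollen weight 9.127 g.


Q = W_swollen / W_dry
Q = 9.127 / 4.13
Q = 2.21

Q = 2.21


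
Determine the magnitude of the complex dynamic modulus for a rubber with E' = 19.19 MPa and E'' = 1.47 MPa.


|E*| = sqrt(E'^2 + E''^2)
= sqrt(19.19^2 + 1.47^2)
= sqrt(368.2561 + 2.1609)
= 19.246 MPa

19.246 MPa


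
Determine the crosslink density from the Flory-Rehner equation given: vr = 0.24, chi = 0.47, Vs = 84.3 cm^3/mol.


ln(1 - vr) = ln(1 - 0.24) = -0.2744
Numerator = -((-0.2744) + 0.24 + 0.47 * 0.24^2) = 0.0074
Denominator = 84.3 * (0.24^(1/3) - 0.24/2) = 42.2719
nu = 0.0074 / 42.2719 = 1.7423e-04 mol/cm^3

1.7423e-04 mol/cm^3


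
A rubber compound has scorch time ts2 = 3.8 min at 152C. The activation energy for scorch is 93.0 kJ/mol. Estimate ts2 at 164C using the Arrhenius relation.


Convert temperatures: T1 = 152 + 273.15 = 425.15 K, T2 = 164 + 273.15 = 437.15 K
ts2_new = 3.8 * exp(93000 / 8.314 * (1/437.15 - 1/425.15))
1/T2 - 1/T1 = -6.4567e-05
ts2_new = 1.85 min

1.85 min


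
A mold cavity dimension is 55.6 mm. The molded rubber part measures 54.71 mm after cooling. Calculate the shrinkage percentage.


Shrinkage = (mold - part) / mold * 100
= (55.6 - 54.71) / 55.6 * 100
= 0.89 / 55.6 * 100
= 1.6%

1.6%


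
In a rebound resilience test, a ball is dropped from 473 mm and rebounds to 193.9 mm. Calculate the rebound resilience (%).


Resilience = h_rebound / h_drop * 100
= 193.9 / 473 * 100
= 41.0%

41.0%


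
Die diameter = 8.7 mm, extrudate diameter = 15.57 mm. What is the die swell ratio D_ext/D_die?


Die swell ratio = D_extrudate / D_die
= 15.57 / 8.7
= 1.79

Die swell = 1.79


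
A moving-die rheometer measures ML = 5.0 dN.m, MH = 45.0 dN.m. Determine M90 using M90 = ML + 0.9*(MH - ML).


M90 = ML + 0.9 * (MH - ML)
M90 = 5.0 + 0.9 * (45.0 - 5.0)
M90 = 5.0 + 0.9 * 40.0
M90 = 41.0 dN.m

41.0 dN.m


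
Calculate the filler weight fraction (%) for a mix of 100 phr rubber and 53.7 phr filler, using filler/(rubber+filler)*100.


Filler % = filler / (rubber + filler) * 100
= 53.7 / (100 + 53.7) * 100
= 53.7 / 153.7 * 100
= 34.94%

34.94%


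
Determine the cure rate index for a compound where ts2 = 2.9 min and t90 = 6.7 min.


CRI = 100 / (t90 - ts2)
= 100 / (6.7 - 2.9)
= 100 / 3.8
= 26.32 min^-1

26.32 min^-1


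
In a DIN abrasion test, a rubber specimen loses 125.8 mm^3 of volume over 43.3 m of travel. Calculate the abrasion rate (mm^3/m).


Rate = volume_loss / distance
= 125.8 / 43.3
= 2.905 mm^3/m

2.905 mm^3/m


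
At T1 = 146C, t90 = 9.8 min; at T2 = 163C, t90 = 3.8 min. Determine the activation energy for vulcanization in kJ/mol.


T1 = 419.15 K, T2 = 436.15 K
1/T1 - 1/T2 = 9.2992e-05
ln(t1/t2) = ln(9.8/3.8) = 0.9474
Ea = 8.314 * 0.9474 / 9.2992e-05 = 84701.5315 J/mol
Ea = 84.7 kJ/mol

84.7 kJ/mol


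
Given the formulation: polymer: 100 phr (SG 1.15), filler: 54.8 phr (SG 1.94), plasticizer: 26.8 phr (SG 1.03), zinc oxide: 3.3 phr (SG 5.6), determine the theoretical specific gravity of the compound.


Sum of weights = 184.9
Volume contributions:
  polymer: 100/1.15 = 86.9565
  filler: 54.8/1.94 = 28.2474
  plasticizer: 26.8/1.03 = 26.0194
  zinc oxide: 3.3/5.6 = 0.5893
Sum of volumes = 141.8126
SG = 184.9 / 141.8126 = 1.304

SG = 1.304


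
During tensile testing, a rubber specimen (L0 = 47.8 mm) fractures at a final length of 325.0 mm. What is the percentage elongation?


Elongation = (Lf - L0) / L0 * 100
= (325.0 - 47.8) / 47.8 * 100
= 277.2 / 47.8 * 100
= 579.9%

579.9%


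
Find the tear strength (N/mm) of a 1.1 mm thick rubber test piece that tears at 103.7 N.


Tear strength = force / thickness
= 103.7 / 1.1
= 94.27 N/mm

94.27 N/mm


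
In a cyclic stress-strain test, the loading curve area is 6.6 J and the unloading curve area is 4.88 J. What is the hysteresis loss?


Hysteresis loss = loading - unloading
= 6.6 - 4.88
= 1.72 J

1.72 J


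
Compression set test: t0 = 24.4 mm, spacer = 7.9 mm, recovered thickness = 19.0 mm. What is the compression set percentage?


CS = (t0 - recovered) / (t0 - ts) * 100
= (24.4 - 19.0) / (24.4 - 7.9) * 100
= 5.4 / 16.5 * 100
= 32.7%

32.7%


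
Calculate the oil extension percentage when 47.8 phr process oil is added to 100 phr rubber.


Oil % = oil / (100 + oil) * 100
= 47.8 / (100 + 47.8) * 100
= 47.8 / 147.8 * 100
= 32.34%

32.34%


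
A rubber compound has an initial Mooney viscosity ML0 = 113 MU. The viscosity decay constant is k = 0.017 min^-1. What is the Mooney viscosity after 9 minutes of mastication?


ML = ML0 * exp(-k * t)
ML = 113 * exp(-0.017 * 9)
ML = 113 * 0.8581
ML = 96.97 MU

96.97 MU


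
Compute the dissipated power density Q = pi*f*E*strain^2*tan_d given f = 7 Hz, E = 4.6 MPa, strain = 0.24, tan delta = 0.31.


Q = pi * f * E * strain^2 * tan_d
= pi * 7 * 4.6 * 0.24^2 * 0.31
= pi * 7 * 4.6 * 0.0576 * 0.31
= 1.8063

Q = 1.8063


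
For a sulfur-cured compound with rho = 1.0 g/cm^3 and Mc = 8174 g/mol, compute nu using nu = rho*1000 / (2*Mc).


nu = rho * 1000 / (2 * Mc)
nu = 1.0 * 1000 / (2 * 8174)
nu = 1000.0 / 16348
nu = 0.0612 mol/L

0.0612 mol/L


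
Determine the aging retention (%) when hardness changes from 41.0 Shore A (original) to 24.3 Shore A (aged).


Retention = aged / original * 100
= 24.3 / 41.0 * 100
= 59.3%

59.3%


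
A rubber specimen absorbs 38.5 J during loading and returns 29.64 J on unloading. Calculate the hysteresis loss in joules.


Hysteresis loss = loading - unloading
= 38.5 - 29.64
= 8.86 J

8.86 J


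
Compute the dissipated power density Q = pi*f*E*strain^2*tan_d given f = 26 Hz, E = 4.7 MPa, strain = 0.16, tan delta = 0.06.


Q = pi * f * E * strain^2 * tan_d
= pi * 26 * 4.7 * 0.16^2 * 0.06
= pi * 26 * 4.7 * 0.0256 * 0.06
= 0.5897

Q = 0.5897


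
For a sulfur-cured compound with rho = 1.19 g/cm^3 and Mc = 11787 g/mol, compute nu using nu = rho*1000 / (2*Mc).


nu = rho * 1000 / (2 * Mc)
nu = 1.19 * 1000 / (2 * 11787)
nu = 1190.0 / 23574
nu = 0.0505 mol/L

0.0505 mol/L


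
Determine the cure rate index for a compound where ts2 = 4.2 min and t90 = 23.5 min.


CRI = 100 / (t90 - ts2)
= 100 / (23.5 - 4.2)
= 100 / 19.3
= 5.18 min^-1

5.18 min^-1


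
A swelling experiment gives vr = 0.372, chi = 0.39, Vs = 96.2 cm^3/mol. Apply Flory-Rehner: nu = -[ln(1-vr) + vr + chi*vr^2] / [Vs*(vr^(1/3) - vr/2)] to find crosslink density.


ln(1 - vr) = ln(1 - 0.372) = -0.4652
Numerator = -((-0.4652) + 0.372 + 0.39 * 0.372^2) = 0.0392
Denominator = 96.2 * (0.372^(1/3) - 0.372/2) = 51.2935
nu = 0.0392 / 51.2935 = 7.6511e-04 mol/cm^3

7.6511e-04 mol/cm^3


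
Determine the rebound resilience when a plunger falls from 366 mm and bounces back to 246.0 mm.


Resilience = h_rebound / h_drop * 100
= 246.0 / 366 * 100
= 67.2%

67.2%


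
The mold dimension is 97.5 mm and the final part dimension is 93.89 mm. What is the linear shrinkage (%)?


Shrinkage = (mold - part) / mold * 100
= (97.5 - 93.89) / 97.5 * 100
= 3.61 / 97.5 * 100
= 3.7%

3.7%


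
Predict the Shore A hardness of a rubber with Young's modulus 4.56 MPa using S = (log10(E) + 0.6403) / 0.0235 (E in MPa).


log10(E) = 0.0235*S - 0.6403  =>  S = (log10(E) + 0.6403) / 0.0235
log10(4.56) = 0.658965
S = (0.658965 + 0.6403) / 0.0235 = 1.299265 / 0.0235
S = 55.3

Shore A = 55.3


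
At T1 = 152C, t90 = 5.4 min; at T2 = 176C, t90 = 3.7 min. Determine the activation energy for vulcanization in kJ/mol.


T1 = 425.15 K, T2 = 449.15 K
1/T1 - 1/T2 = 1.2568e-04
ln(t1/t2) = ln(5.4/3.7) = 0.3781
Ea = 8.314 * 0.3781 / 1.2568e-04 = 25009.2197 J/mol
Ea = 25.01 kJ/mol

25.01 kJ/mol


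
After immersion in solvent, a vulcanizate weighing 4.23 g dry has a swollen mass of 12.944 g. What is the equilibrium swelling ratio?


Q = W_swollen / W_dry
Q = 12.944 / 4.23
Q = 3.06

Q = 3.06


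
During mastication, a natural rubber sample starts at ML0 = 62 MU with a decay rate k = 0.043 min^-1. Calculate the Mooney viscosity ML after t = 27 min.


ML = ML0 * exp(-k * t)
ML = 62 * exp(-0.043 * 27)
ML = 62 * 0.3132
ML = 19.42 MU

19.42 MU


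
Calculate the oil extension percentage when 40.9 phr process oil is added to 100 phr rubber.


Oil % = oil / (100 + oil) * 100
= 40.9 / (100 + 40.9) * 100
= 40.9 / 140.9 * 100
= 29.03%

29.03%


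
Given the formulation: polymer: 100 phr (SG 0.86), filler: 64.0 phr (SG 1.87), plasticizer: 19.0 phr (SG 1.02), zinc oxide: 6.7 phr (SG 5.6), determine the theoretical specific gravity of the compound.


Sum of weights = 189.7
Volume contributions:
  polymer: 100/0.86 = 116.2791
  filler: 64.0/1.87 = 34.2246
  plasticizer: 19.0/1.02 = 18.6275
  zinc oxide: 6.7/5.6 = 1.1964
Sum of volumes = 170.3275
SG = 189.7 / 170.3275 = 1.114

SG = 1.114


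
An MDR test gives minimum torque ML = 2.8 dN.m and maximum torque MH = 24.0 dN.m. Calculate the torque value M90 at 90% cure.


M90 = ML + 0.9 * (MH - ML)
M90 = 2.8 + 0.9 * (24.0 - 2.8)
M90 = 2.8 + 0.9 * 21.2
M90 = 21.88 dN.m

21.88 dN.m


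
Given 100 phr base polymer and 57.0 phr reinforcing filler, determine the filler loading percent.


Filler % = filler / (rubber + filler) * 100
= 57.0 / (100 + 57.0) * 100
= 57.0 / 157.0 * 100
= 36.31%

36.31%


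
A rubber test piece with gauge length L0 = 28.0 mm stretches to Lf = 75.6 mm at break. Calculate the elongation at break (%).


Elongation = (Lf - L0) / L0 * 100
= (75.6 - 28.0) / 28.0 * 100
= 47.6 / 28.0 * 100
= 170.0%

170.0%


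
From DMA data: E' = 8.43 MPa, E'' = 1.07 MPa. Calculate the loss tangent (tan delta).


tan delta = E'' / E'
= 1.07 / 8.43
= 0.1269

tan delta = 0.1269


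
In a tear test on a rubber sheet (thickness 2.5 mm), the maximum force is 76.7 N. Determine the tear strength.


Tear strength = force / thickness
= 76.7 / 2.5
= 30.68 N/mm

30.68 N/mm


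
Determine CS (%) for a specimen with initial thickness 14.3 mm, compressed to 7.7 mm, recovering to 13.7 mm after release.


CS = (t0 - recovered) / (t0 - ts) * 100
= (14.3 - 13.7) / (14.3 - 7.7) * 100
= 0.6 / 6.6 * 100
= 9.1%

9.1%


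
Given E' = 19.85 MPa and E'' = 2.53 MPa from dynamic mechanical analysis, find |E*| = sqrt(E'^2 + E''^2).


|E*| = sqrt(E'^2 + E''^2)
= sqrt(19.85^2 + 2.53^2)
= sqrt(394.0225 + 6.4009)
= 20.011 MPa

20.011 MPa


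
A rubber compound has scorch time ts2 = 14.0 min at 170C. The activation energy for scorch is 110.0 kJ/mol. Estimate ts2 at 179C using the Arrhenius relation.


Convert temperatures: T1 = 170 + 273.15 = 443.15 K, T2 = 179 + 273.15 = 452.15 K
ts2_new = 14.0 * exp(110000 / 8.314 * (1/452.15 - 1/443.15))
1/T2 - 1/T1 = -4.4917e-05
ts2_new = 7.73 min

7.73 min


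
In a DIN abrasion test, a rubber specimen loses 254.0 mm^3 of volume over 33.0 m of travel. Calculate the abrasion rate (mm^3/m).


Rate = volume_loss / distance
= 254.0 / 33.0
= 7.697 mm^3/m

7.697 mm^3/m


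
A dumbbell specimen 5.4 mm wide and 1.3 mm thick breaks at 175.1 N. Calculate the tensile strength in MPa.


Area = width * thickness = 5.4 * 1.3 = 7.02 mm^2
TS = force / area = 175.1 / 7.02 = 24.94 MPa

24.94 MPa


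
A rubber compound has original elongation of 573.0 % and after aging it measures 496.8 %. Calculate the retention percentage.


Retention = aged / original * 100
= 496.8 / 573.0 * 100
= 86.7%

86.7%


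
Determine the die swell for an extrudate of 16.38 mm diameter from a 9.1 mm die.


Die swell ratio = D_extrudate / D_die
= 16.38 / 9.1
= 1.8

Die swell = 1.8


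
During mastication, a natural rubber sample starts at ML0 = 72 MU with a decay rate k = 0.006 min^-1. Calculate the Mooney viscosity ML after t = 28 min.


ML = ML0 * exp(-k * t)
ML = 72 * exp(-0.006 * 28)
ML = 72 * 0.8454
ML = 60.87 MU

60.87 MU


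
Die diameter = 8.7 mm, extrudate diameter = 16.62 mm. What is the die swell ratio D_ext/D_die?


Die swell ratio = D_extrudate / D_die
= 16.62 / 8.7
= 1.91

Die swell = 1.91


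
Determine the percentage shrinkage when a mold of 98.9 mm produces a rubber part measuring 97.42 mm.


Shrinkage = (mold - part) / mold * 100
= (98.9 - 97.42) / 98.9 * 100
= 1.48 / 98.9 * 100
= 1.5%

1.5%


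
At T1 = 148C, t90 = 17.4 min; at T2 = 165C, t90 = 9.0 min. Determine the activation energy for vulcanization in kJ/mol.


T1 = 421.15 K, T2 = 438.15 K
1/T1 - 1/T2 = 9.2128e-05
ln(t1/t2) = ln(17.4/9.0) = 0.6592
Ea = 8.314 * 0.6592 / 9.2128e-05 = 59493.2890 J/mol
Ea = 59.49 kJ/mol

59.49 kJ/mol


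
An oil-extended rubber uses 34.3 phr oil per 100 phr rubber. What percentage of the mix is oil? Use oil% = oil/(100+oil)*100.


Oil % = oil / (100 + oil) * 100
= 34.3 / (100 + 34.3) * 100
= 34.3 / 134.3 * 100
= 25.54%

25.54%


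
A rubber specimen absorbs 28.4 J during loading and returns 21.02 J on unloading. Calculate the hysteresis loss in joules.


Hysteresis loss = loading - unloading
= 28.4 - 21.02
= 7.38 J

7.38 J


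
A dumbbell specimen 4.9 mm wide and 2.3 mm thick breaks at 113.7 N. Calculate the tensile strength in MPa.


Area = width * thickness = 4.9 * 2.3 = 11.27 mm^2
TS = force / area = 113.7 / 11.27 = 10.09 MPa

10.09 MPa


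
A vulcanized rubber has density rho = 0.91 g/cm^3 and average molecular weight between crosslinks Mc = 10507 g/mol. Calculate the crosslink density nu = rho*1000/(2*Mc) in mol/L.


nu = rho * 1000 / (2 * Mc)
nu = 0.91 * 1000 / (2 * 10507)
nu = 910.0 / 21014
nu = 0.0433 mol/L

0.0433 mol/L


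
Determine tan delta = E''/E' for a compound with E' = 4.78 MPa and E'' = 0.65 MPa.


tan delta = E'' / E'
= 0.65 / 4.78
= 0.136

tan delta = 0.136


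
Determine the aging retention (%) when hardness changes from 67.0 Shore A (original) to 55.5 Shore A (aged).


Retention = aged / original * 100
= 55.5 / 67.0 * 100
= 82.8%

82.8%


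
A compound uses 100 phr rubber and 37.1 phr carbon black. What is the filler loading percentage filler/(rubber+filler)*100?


Filler % = filler / (rubber + filler) * 100
= 37.1 / (100 + 37.1) * 100
= 37.1 / 137.1 * 100
= 27.06%

27.06%


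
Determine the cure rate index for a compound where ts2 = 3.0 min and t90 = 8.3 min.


CRI = 100 / (t90 - ts2)
= 100 / (8.3 - 3.0)
= 100 / 5.3
= 18.87 min^-1

18.87 min^-1


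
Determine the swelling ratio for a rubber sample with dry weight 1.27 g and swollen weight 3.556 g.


Q = W_swollen / W_dry
Q = 3.556 / 1.27
Q = 2.8

Q = 2.8


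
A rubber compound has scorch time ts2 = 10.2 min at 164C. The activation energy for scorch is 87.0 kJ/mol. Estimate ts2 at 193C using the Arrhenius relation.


Convert temperatures: T1 = 164 + 273.15 = 437.15 K, T2 = 193 + 273.15 = 466.15 K
ts2_new = 10.2 * exp(87000 / 8.314 * (1/466.15 - 1/437.15))
1/T2 - 1/T1 = -1.4231e-04
ts2_new = 2.3 min

2.3 min


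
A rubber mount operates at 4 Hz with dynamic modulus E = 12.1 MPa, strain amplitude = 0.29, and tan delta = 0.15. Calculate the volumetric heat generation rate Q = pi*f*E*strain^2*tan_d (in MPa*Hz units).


Q = pi * f * E * strain^2 * tan_d
= pi * 4 * 12.1 * 0.29^2 * 0.15
= pi * 4 * 12.1 * 0.0841 * 0.15
= 1.9181

Q = 1.9181


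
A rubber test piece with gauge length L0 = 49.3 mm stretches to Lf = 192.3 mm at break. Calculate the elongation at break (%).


Elongation = (Lf - L0) / L0 * 100
= (192.3 - 49.3) / 49.3 * 100
= 143.0 / 49.3 * 100
= 290.1%

290.1%


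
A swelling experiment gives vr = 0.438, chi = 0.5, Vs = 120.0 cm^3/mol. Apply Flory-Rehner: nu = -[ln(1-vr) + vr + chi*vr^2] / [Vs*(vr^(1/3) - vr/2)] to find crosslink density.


ln(1 - vr) = ln(1 - 0.438) = -0.5763
Numerator = -((-0.5763) + 0.438 + 0.5 * 0.438^2) = 0.0423
Denominator = 120.0 * (0.438^(1/3) - 0.438/2) = 64.8524
nu = 0.0423 / 64.8524 = 6.5274e-04 mol/cm^3

6.5274e-04 mol/cm^3


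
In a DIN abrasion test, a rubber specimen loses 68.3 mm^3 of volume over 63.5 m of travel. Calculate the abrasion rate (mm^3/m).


Rate = volume_loss / distance
= 68.3 / 63.5
= 1.076 mm^3/m

1.076 mm^3/m


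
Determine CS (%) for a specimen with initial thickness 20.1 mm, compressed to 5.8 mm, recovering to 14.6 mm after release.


CS = (t0 - recovered) / (t0 - ts) * 100
= (20.1 - 14.6) / (20.1 - 5.8) * 100
= 5.5 / 14.3 * 100
= 38.5%

38.5%


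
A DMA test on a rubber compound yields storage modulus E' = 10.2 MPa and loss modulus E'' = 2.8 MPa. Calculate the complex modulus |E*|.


|E*| = sqrt(E'^2 + E''^2)
= sqrt(10.2^2 + 2.8^2)
= sqrt(104.0400 + 7.8400)
= 10.577 MPa

10.577 MPa


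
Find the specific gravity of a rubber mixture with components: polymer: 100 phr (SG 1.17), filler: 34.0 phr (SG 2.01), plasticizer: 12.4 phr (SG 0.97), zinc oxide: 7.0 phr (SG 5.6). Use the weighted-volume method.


Sum of weights = 153.4
Volume contributions:
  polymer: 100/1.17 = 85.4701
  filler: 34.0/2.01 = 16.9154
  plasticizer: 12.4/0.97 = 12.7835
  zinc oxide: 7.0/5.6 = 1.2500
Sum of volumes = 116.4190
SG = 153.4 / 116.4190 = 1.318

SG = 1.318


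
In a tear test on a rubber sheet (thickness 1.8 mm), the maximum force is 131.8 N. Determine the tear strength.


Tear strength = force / thickness
= 131.8 / 1.8
= 73.22 N/mm

73.22 N/mm


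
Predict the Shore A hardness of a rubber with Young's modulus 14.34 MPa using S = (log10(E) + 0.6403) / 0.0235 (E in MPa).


log10(E) = 0.0235*S - 0.6403  =>  S = (log10(E) + 0.6403) / 0.0235
log10(14.34) = 1.156549
S = (1.156549 + 0.6403) / 0.0235 = 1.796849 / 0.0235
S = 76.5

Shore A = 76.5


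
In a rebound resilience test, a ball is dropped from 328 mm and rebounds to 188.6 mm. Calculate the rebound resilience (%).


Resilience = h_rebound / h_drop * 100
= 188.6 / 328 * 100
= 57.5%

57.5%


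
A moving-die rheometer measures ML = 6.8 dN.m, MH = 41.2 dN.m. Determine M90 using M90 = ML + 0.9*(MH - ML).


M90 = ML + 0.9 * (MH - ML)
M90 = 6.8 + 0.9 * (41.2 - 6.8)
M90 = 6.8 + 0.9 * 34.4
M90 = 37.76 dN.m

37.76 dN.m


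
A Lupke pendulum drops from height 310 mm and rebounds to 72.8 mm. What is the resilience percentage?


Resilience = h_rebound / h_drop * 100
= 72.8 / 310 * 100
= 23.5%

23.5%


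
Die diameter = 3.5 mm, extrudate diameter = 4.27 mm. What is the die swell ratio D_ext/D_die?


Die swell ratio = D_extrudate / D_die
= 4.27 / 3.5
= 1.22

Die swell = 1.22


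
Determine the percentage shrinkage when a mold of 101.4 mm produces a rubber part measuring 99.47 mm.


Shrinkage = (mold - part) / mold * 100
= (101.4 - 99.47) / 101.4 * 100
= 1.93 / 101.4 * 100
= 1.9%

1.9%


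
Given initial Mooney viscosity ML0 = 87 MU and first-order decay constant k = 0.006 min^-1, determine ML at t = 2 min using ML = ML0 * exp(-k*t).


ML = ML0 * exp(-k * t)
ML = 87 * exp(-0.006 * 2)
ML = 87 * 0.9881
ML = 85.96 MU

85.96 MU


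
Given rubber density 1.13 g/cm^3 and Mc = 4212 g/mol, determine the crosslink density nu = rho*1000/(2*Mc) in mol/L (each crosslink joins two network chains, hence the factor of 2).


nu = rho * 1000 / (2 * Mc)
nu = 1.13 * 1000 / (2 * 4212)
nu = 1130.0 / 8424
nu = 0.1341 mol/L

0.1341 mol/L


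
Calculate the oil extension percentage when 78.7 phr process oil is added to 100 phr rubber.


Oil % = oil / (100 + oil) * 100
= 78.7 / (100 + 78.7) * 100
= 78.7 / 178.7 * 100
= 44.04%

44.04%


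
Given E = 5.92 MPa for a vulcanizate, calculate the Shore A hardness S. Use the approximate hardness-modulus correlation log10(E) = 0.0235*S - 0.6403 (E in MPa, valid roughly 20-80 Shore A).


log10(E) = 0.0235*S - 0.6403  =>  S = (log10(E) + 0.6403) / 0.0235
log10(5.92) = 0.772322
S = (0.772322 + 0.6403) / 0.0235 = 1.412622 / 0.0235
S = 60.1

Shore A = 60.1


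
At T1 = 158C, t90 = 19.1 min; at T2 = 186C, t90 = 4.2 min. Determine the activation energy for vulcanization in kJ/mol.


T1 = 431.15 K, T2 = 459.15 K
1/T1 - 1/T2 = 1.4144e-04
ln(t1/t2) = ln(19.1/4.2) = 1.5146
Ea = 8.314 * 1.5146 / 1.4144e-04 = 89029.5161 J/mol
Ea = 89.03 kJ/mol

89.03 kJ/mol


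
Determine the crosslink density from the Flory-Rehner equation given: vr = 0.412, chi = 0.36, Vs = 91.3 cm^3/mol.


ln(1 - vr) = ln(1 - 0.412) = -0.5310
Numerator = -((-0.5310) + 0.412 + 0.36 * 0.412^2) = 0.0579
Denominator = 91.3 * (0.412^(1/3) - 0.412/2) = 49.1287
nu = 0.0579 / 49.1287 = 0.0012 mol/cm^3

0.0012 mol/cm^3


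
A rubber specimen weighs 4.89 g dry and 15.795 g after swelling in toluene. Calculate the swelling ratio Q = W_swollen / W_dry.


Q = W_swollen / W_dry
Q = 15.795 / 4.89
Q = 3.23

Q = 3.23


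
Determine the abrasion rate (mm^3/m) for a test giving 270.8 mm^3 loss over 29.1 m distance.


Rate = volume_loss / distance
= 270.8 / 29.1
= 9.306 mm^3/m

9.306 mm^3/m


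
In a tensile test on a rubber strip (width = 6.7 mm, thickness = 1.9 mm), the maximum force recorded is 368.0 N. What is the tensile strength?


Area = width * thickness = 6.7 * 1.9 = 12.73 mm^2
TS = force / area = 368.0 / 12.73 = 28.91 MPa

28.91 MPa


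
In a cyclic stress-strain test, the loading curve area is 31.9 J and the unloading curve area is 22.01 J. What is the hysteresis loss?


Hysteresis loss = loading - unloading
= 31.9 - 22.01
= 9.89 J

9.89 J


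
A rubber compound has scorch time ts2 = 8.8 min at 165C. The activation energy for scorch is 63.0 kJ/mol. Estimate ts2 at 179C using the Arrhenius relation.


Convert temperatures: T1 = 165 + 273.15 = 438.15 K, T2 = 179 + 273.15 = 452.15 K
ts2_new = 8.8 * exp(63000 / 8.314 * (1/452.15 - 1/438.15))
1/T2 - 1/T1 = -7.0668e-05
ts2_new = 5.15 min

5.15 min


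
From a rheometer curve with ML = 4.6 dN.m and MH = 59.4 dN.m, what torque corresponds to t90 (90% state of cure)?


M90 = ML + 0.9 * (MH - ML)
M90 = 4.6 + 0.9 * (59.4 - 4.6)
M90 = 4.6 + 0.9 * 54.8
M90 = 53.92 dN.m

53.92 dN.m


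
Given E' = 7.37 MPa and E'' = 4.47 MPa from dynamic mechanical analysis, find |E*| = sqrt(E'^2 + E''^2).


|E*| = sqrt(E'^2 + E''^2)
= sqrt(7.37^2 + 4.47^2)
= sqrt(54.3169 + 19.9809)
= 8.62 MPa

8.62 MPa


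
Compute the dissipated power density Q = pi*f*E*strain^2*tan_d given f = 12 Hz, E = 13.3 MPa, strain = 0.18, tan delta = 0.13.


Q = pi * f * E * strain^2 * tan_d
= pi * 12 * 13.3 * 0.18^2 * 0.13
= pi * 12 * 13.3 * 0.0324 * 0.13
= 2.1119

Q = 2.1119


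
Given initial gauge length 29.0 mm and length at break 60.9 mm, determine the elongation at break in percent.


Elongation = (Lf - L0) / L0 * 100
= (60.9 - 29.0) / 29.0 * 100
= 31.9 / 29.0 * 100
= 110.0%

110.0%


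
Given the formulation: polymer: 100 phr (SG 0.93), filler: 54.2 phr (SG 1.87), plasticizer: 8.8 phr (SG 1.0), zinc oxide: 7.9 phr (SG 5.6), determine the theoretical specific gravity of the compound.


Sum of weights = 170.9
Volume contributions:
  polymer: 100/0.93 = 107.5269
  filler: 54.2/1.87 = 28.9840
  plasticizer: 8.8/1.0 = 8.8000
  zinc oxide: 7.9/5.6 = 1.4107
Sum of volumes = 146.7216
SG = 170.9 / 146.7216 = 1.165

SG = 1.165


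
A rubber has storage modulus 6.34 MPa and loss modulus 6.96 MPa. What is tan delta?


tan delta = E'' / E'
= 6.96 / 6.34
= 1.0978

tan delta = 1.0978


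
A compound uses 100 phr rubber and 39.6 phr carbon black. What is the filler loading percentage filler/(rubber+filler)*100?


Filler % = filler / (rubber + filler) * 100
= 39.6 / (100 + 39.6) * 100
= 39.6 / 139.6 * 100
= 28.37%

28.37%


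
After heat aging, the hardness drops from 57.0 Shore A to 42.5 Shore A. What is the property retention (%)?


Retention = aged / original * 100
= 42.5 / 57.0 * 100
= 74.6%

74.6%


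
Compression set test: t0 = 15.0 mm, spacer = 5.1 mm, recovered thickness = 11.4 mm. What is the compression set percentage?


CS = (t0 - recovered) / (t0 - ts) * 100
= (15.0 - 11.4) / (15.0 - 5.1) * 100
= 3.6 / 9.9 * 100
= 36.4%

36.4%


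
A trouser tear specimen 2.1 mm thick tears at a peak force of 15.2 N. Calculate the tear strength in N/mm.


Tear strength = force / thickness
= 15.2 / 2.1
= 7.24 N/mm

7.24 N/mm


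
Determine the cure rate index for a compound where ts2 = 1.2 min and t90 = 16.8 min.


CRI = 100 / (t90 - ts2)
= 100 / (16.8 - 1.2)
= 100 / 15.6
= 6.41 min^-1

6.41 min^-1


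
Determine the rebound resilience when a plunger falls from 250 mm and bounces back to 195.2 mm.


Resilience = h_rebound / h_drop * 100
= 195.2 / 250 * 100
= 78.1%

78.1%


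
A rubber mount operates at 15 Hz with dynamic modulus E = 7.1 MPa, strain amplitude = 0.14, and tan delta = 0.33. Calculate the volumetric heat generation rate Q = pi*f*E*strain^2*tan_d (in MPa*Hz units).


Q = pi * f * E * strain^2 * tan_d
= pi * 15 * 7.1 * 0.14^2 * 0.33
= pi * 15 * 7.1 * 0.0196 * 0.33
= 2.1641

Q = 2.1641


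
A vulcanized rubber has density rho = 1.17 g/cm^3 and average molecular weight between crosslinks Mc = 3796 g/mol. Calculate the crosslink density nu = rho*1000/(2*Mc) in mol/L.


nu = rho * 1000 / (2 * Mc)
nu = 1.17 * 1000 / (2 * 3796)
nu = 1170.0 / 7592
nu = 0.1541 mol/L

0.1541 mol/L


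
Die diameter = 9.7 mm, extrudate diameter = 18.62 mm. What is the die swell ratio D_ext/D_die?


Die swell ratio = D_extrudate / D_die
= 18.62 / 9.7
= 1.92

Die swell = 1.92


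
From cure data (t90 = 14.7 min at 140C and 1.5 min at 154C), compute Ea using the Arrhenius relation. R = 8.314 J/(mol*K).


T1 = 413.15 K, T2 = 427.15 K
1/T1 - 1/T2 = 7.9330e-05
ln(t1/t2) = ln(14.7/1.5) = 2.2824
Ea = 8.314 * 2.2824 / 7.9330e-05 = 239198.5591 J/mol
Ea = 239.2 kJ/mol

239.2 kJ/mol


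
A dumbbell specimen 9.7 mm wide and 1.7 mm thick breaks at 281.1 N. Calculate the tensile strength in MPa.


Area = width * thickness = 9.7 * 1.7 = 16.49 mm^2
TS = force / area = 281.1 / 16.49 = 17.05 MPa

17.05 MPa


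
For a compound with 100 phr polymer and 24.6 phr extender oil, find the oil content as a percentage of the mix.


Oil % = oil / (100 + oil) * 100
= 24.6 / (100 + 24.6) * 100
= 24.6 / 124.6 * 100
= 19.74%

19.74%


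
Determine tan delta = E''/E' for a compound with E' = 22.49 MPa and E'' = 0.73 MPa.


tan delta = E'' / E'
= 0.73 / 22.49
= 0.0325

tan delta = 0.0325


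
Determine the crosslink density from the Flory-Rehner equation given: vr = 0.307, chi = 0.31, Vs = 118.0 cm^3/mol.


ln(1 - vr) = ln(1 - 0.307) = -0.3667
Numerator = -((-0.3667) + 0.307 + 0.31 * 0.307^2) = 0.0305
Denominator = 118.0 * (0.307^(1/3) - 0.307/2) = 61.4898
nu = 0.0305 / 61.4898 = 4.9615e-04 mol/cm^3

4.9615e-04 mol/cm^3


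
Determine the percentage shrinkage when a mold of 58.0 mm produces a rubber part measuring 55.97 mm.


Shrinkage = (mold - part) / mold * 100
= (58.0 - 55.97) / 58.0 * 100
= 2.03 / 58.0 * 100
= 3.5%

3.5%


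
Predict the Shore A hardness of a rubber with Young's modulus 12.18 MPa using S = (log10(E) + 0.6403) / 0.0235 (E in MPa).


log10(E) = 0.0235*S - 0.6403  =>  S = (log10(E) + 0.6403) / 0.0235
log10(12.18) = 1.085647
S = (1.085647 + 0.6403) / 0.0235 = 1.725947 / 0.0235
S = 73.4

Shore A = 73.4


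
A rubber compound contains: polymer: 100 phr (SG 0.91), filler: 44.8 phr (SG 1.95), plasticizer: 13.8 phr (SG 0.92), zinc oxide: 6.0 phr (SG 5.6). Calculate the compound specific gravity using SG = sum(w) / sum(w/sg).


Sum of weights = 164.6
Volume contributions:
  polymer: 100/0.91 = 109.8901
  filler: 44.8/1.95 = 22.9744
  plasticizer: 13.8/0.92 = 15.0000
  zinc oxide: 6.0/5.6 = 1.0714
Sum of volumes = 148.9359
SG = 164.6 / 148.9359 = 1.105

SG = 1.105


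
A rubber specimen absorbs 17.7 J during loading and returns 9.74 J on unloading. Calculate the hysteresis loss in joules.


Hysteresis loss = loading - unloading
= 17.7 - 9.74
= 7.96 J

7.96 J


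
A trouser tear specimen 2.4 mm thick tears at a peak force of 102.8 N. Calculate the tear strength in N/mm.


Tear strength = force / thickness
= 102.8 / 2.4
= 42.83 N/mm

42.83 N/mm


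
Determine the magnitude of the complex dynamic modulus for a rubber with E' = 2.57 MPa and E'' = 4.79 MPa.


|E*| = sqrt(E'^2 + E''^2)
= sqrt(2.57^2 + 4.79^2)
= sqrt(6.6049 + 22.9441)
= 5.436 MPa

5.436 MPa


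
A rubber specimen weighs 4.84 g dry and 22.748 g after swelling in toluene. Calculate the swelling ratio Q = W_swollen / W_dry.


Q = W_swollen / W_dry
Q = 22.748 / 4.84
Q = 4.7

Q = 4.7


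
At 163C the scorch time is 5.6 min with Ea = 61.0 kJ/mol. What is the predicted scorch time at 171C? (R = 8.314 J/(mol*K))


Convert temperatures: T1 = 163 + 273.15 = 436.15 K, T2 = 171 + 273.15 = 444.15 K
ts2_new = 5.6 * exp(61000 / 8.314 * (1/444.15 - 1/436.15))
1/T2 - 1/T1 = -4.1298e-05
ts2_new = 4.14 min

4.14 min


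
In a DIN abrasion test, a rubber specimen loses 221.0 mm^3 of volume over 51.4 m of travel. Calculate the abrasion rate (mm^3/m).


Rate = volume_loss / distance
= 221.0 / 51.4
= 4.3 mm^3/m

4.3 mm^3/m


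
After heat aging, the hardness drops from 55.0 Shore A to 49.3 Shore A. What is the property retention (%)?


Retention = aged / original * 100
= 49.3 / 55.0 * 100
= 89.6%

89.6%


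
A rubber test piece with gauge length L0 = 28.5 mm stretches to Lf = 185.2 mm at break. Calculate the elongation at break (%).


Elongation = (Lf - L0) / L0 * 100
= (185.2 - 28.5) / 28.5 * 100
= 156.7 / 28.5 * 100
= 549.8%

549.8%


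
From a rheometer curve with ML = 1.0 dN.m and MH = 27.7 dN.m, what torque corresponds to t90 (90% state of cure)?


M90 = ML + 0.9 * (MH - ML)
M90 = 1.0 + 0.9 * (27.7 - 1.0)
M90 = 1.0 + 0.9 * 26.7
M90 = 25.03 dN.m

25.03 dN.m


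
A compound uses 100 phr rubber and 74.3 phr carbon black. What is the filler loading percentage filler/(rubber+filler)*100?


Filler % = filler / (rubber + filler) * 100
= 74.3 / (100 + 74.3) * 100
= 74.3 / 174.3 * 100
= 42.63%

42.63%


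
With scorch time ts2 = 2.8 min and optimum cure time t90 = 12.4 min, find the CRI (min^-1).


CRI = 100 / (t90 - ts2)
= 100 / (12.4 - 2.8)
= 100 / 9.6
= 10.42 min^-1

10.42 min^-1


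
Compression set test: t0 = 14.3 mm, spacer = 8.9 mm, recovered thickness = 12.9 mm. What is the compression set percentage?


CS = (t0 - recovered) / (t0 - ts) * 100
= (14.3 - 12.9) / (14.3 - 8.9) * 100
= 1.4 / 5.4 * 100
= 25.9%

25.9%


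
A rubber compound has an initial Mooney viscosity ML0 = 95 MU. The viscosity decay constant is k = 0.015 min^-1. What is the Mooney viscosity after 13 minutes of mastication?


ML = ML0 * exp(-k * t)
ML = 95 * exp(-0.015 * 13)
ML = 95 * 0.8228
ML = 78.17 MU

78.17 MU


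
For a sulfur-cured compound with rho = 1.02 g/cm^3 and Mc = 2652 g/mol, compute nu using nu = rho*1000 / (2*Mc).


nu = rho * 1000 / (2 * Mc)
nu = 1.02 * 1000 / (2 * 2652)
nu = 1020.0 / 5304
nu = 0.1923 mol/L

0.1923 mol/L


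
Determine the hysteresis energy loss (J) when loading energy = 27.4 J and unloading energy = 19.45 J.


Hysteresis loss = loading - unloading
= 27.4 - 19.45
= 7.95 J

7.95 J


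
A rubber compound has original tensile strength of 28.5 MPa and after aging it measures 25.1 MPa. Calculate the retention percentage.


Retention = aged / original * 100
= 25.1 / 28.5 * 100
= 88.1%

88.1%


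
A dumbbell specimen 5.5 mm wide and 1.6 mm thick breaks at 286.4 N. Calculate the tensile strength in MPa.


Area = width * thickness = 5.5 * 1.6 = 8.8 mm^2
TS = force / area = 286.4 / 8.8 = 32.55 MPa

32.55 MPa


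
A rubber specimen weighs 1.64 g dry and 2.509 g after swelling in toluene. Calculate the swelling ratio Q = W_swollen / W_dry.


Q = W_swollen / W_dry
Q = 2.509 / 1.64
Q = 1.53

Q = 1.53


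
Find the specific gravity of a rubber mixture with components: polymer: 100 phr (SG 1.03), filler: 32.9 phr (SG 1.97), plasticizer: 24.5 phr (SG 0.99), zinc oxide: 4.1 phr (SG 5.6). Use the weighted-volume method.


Sum of weights = 161.5
Volume contributions:
  polymer: 100/1.03 = 97.0874
  filler: 32.9/1.97 = 16.7005
  plasticizer: 24.5/0.99 = 24.7475
  zinc oxide: 4.1/5.6 = 0.7321
Sum of volumes = 139.2675
SG = 161.5 / 139.2675 = 1.16

SG = 1.16


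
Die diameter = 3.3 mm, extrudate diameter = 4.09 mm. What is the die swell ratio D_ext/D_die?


Die swell ratio = D_extrudate / D_die
= 4.09 / 3.3
= 1.239

Die swell = 1.239


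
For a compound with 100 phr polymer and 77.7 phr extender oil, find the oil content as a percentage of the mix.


Oil % = oil / (100 + oil) * 100
= 77.7 / (100 + 77.7) * 100
= 77.7 / 177.7 * 100
= 43.73%

43.73%


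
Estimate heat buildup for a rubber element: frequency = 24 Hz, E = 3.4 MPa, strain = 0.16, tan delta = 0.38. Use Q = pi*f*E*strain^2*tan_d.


Q = pi * f * E * strain^2 * tan_d
= pi * 24 * 3.4 * 0.16^2 * 0.38
= pi * 24 * 3.4 * 0.0256 * 0.38
= 2.4938

Q = 2.4938


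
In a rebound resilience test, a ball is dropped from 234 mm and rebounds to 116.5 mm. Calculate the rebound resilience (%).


Resilience = h_rebound / h_drop * 100
= 116.5 / 234 * 100
= 49.8%

49.8%


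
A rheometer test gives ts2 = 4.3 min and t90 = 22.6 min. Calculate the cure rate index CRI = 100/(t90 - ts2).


CRI = 100 / (t90 - ts2)
= 100 / (22.6 - 4.3)
= 100 / 18.3
= 5.46 min^-1

5.46 min^-1


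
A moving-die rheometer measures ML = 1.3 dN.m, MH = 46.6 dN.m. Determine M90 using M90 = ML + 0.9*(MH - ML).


M90 = ML + 0.9 * (MH - ML)
M90 = 1.3 + 0.9 * (46.6 - 1.3)
M90 = 1.3 + 0.9 * 45.3
M90 = 42.07 dN.m

42.07 dN.m


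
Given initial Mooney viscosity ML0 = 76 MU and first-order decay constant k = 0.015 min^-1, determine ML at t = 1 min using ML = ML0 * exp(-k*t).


ML = ML0 * exp(-k * t)
ML = 76 * exp(-0.015 * 1)
ML = 76 * 0.9851
ML = 74.87 MU

74.87 MU


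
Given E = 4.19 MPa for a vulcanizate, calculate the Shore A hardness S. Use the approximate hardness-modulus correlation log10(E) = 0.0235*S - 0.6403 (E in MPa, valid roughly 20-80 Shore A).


log10(E) = 0.0235*S - 0.6403  =>  S = (log10(E) + 0.6403) / 0.0235
log10(4.19) = 0.622214
S = (0.622214 + 0.6403) / 0.0235 = 1.262514 / 0.0235
S = 53.7

Shore A = 53.7


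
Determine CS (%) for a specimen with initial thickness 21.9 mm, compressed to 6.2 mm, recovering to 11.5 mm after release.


CS = (t0 - recovered) / (t0 - ts) * 100
= (21.9 - 11.5) / (21.9 - 6.2) * 100
= 10.4 / 15.7 * 100
= 66.2%

66.2%


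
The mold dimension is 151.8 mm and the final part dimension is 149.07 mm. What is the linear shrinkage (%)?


Shrinkage = (mold - part) / mold * 100
= (151.8 - 149.07) / 151.8 * 100
= 2.73 / 151.8 * 100
= 1.8%

1.8%


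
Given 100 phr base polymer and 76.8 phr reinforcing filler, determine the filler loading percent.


Filler % = filler / (rubber + filler) * 100
= 76.8 / (100 + 76.8) * 100
= 76.8 / 176.8 * 100
= 43.44%

43.44%


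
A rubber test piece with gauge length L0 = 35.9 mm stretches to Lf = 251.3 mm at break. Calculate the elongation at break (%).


Elongation = (Lf - L0) / L0 * 100
= (251.3 - 35.9) / 35.9 * 100
= 215.4 / 35.9 * 100
= 600.0%

600.0%


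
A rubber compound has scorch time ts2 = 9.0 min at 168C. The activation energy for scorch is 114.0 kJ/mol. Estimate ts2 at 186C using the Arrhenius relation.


Convert temperatures: T1 = 168 + 273.15 = 441.15 K, T2 = 186 + 273.15 = 459.15 K
ts2_new = 9.0 * exp(114000 / 8.314 * (1/459.15 - 1/441.15))
1/T2 - 1/T1 = -8.8865e-05
ts2_new = 2.66 min

2.66 min


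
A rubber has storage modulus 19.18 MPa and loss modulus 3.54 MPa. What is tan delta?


tan delta = E'' / E'
= 3.54 / 19.18
= 0.1846

tan delta = 0.1846


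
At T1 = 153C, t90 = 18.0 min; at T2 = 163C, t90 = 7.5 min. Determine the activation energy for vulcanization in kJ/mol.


T1 = 426.15 K, T2 = 436.15 K
1/T1 - 1/T2 = 5.3802e-05
ln(t1/t2) = ln(18.0/7.5) = 0.8755
Ea = 8.314 * 0.8755 / 5.3802e-05 = 135284.8087 J/mol
Ea = 135.28 kJ/mol

135.28 kJ/mol


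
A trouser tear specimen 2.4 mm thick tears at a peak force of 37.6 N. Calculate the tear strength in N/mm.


Tear strength = force / thickness
= 37.6 / 2.4
= 15.67 N/mm

15.67 N/mm


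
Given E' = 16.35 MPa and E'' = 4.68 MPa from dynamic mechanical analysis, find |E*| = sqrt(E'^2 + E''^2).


|E*| = sqrt(E'^2 + E''^2)
= sqrt(16.35^2 + 4.68^2)
= sqrt(267.3225 + 21.9024)
= 17.007 MPa

17.007 MPa


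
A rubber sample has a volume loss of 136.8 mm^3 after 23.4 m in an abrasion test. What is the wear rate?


Rate = volume_loss / distance
= 136.8 / 23.4
= 5.846 mm^3/m

5.846 mm^3/m


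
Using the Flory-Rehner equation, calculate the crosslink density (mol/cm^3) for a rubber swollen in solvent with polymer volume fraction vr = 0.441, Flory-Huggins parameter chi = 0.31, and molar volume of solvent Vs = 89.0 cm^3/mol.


ln(1 - vr) = ln(1 - 0.441) = -0.5816
Numerator = -((-0.5816) + 0.441 + 0.31 * 0.441^2) = 0.0803
Denominator = 89.0 * (0.441^(1/3) - 0.441/2) = 48.1193
nu = 0.0803 / 48.1193 = 0.0017 mol/cm^3

0.0017 mol/cm^3


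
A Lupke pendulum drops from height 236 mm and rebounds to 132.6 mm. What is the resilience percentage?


Resilience = h_rebound / h_drop * 100
= 132.6 / 236 * 100
= 56.2%

56.2%


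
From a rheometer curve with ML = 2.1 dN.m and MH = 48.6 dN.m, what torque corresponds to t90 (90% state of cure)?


M90 = ML + 0.9 * (MH - ML)
M90 = 2.1 + 0.9 * (48.6 - 2.1)
M90 = 2.1 + 0.9 * 46.5
M90 = 43.95 dN.m

43.95 dN.m
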